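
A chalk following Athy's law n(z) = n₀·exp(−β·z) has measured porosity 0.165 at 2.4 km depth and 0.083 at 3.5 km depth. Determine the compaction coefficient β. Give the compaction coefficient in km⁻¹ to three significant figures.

Athy: n(z) = n₀ e^(−βz) ⇒ n₁/n₂ = e^{β(z₂−z₁)} ⇒ β = ln(n₁/n₂)/(z₂−z₁)
β = ln(0.165/0.083) / (3.5 − 2.4) = ln(1.988) / 1.1 = 0.6871 / 1.1 = 0.6246 km⁻¹

0.625 km⁻¹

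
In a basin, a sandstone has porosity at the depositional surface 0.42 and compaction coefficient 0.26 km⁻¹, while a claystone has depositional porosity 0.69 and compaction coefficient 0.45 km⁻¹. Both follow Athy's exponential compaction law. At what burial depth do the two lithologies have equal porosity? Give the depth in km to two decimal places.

Set φ₀ₐ e^(−cₐz) = φ₀ᵦ e^(−cᵦz) ⇒ ln(φ₀ₐ/φ₀ᵦ) = (cₐ − cᵦ)·z
z = ln(0.42/0.69) / (0.26 − 0.45) = -0.4964 / -0.19 = 2.613 km

2.61 km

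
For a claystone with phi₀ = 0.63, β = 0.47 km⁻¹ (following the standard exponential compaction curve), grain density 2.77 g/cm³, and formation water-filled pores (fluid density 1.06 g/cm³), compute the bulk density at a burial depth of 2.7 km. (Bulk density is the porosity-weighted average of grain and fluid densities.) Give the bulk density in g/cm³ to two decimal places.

2.47 g/cm³

Porosity at depth: phi = 0.63·exp(−0.47×2.7) = 0.63×0.2811 = 0.1771
Bulk density: ρ_b = (1−phi)ρ_g + phi·ρ_f = 0.8229×2.77 + 0.1771×1.06
       = 2.279 + 0.188 = 2.467 g/cm³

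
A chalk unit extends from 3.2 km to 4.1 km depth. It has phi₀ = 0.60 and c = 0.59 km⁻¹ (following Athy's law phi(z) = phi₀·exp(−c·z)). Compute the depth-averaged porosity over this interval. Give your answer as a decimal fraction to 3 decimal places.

⟨phi⟩ = (1/(z₂−z₁)) ∫ phi₀ e^(−cz) dz = phi₀·(e^(−c·z₁) − e^(−c·z₂)) / (c·(z₂−z₁))
e^(−0.59×3.2) = 0.1514; e^(−0.59×4.1) = 0.0890
⟨phi⟩ = 0.6 × (0.1514 − 0.0890) / (0.59 × 0.9) = 0.6 × 0.1174 = 0.0705

0.070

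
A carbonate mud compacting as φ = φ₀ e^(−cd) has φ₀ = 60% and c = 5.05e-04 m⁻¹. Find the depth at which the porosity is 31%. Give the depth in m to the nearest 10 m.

Working in km (1 km = 1000 m; c in km⁻¹ = c in m⁻¹ × 1000):
Invert Athy's law: d = ln(φ₀/φ) / c
d = ln(0.6/0.31) / 0.505 = ln(1.935) / 0.505 = 0.6604 / 0.505 = 1.308 km

1310 m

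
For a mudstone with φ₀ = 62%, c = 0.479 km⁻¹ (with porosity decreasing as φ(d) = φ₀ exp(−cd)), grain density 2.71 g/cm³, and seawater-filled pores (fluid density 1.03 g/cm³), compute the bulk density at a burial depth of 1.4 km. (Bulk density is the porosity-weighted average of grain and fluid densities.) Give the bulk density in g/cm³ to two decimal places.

2.18 g/cm³

Porosity at depth: φ = 0.62·exp(−0.479×1.4) = 0.62×0.5114 = 0.3171
Bulk density: ρ_b = (1−φ)ρ_g + φ·ρ_f = 0.6829×2.71 + 0.3171×1.03
       = 1.851 + 0.327 = 2.177 g/cm³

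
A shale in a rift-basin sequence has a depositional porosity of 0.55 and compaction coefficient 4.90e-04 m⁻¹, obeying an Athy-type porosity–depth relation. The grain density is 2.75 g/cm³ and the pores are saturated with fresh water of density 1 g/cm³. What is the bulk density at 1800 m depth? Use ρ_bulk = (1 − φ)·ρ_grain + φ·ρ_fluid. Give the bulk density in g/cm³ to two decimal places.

Working in km (1 km = 1000 m; c in km⁻¹ = c in m⁻¹ × 1000):
Porosity at depth: phi = 0.55·exp(−0.49×1.8) = 0.55×0.4140 = 0.2277
Bulk density: ρ_b = (1−phi)ρ_g + phi·ρ_f = 0.7723×2.75 + 0.2277×1
       = 2.124 + 0.228 = 2.352 g/cm³

2.35 g/cm³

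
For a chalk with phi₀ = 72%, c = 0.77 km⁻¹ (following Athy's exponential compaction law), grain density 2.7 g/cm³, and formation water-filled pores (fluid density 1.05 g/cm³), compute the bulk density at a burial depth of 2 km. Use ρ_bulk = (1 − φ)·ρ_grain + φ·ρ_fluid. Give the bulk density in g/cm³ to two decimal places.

Porosity at depth: phi = 0.72·exp(−0.77×2) = 0.72×0.2144 = 0.1544
Bulk density: ρ_b = (1−phi)ρ_g + phi·ρ_f = 0.8456×2.7 + 0.1544×1.05
       = 2.283 + 0.162 = 2.445 g/cm³

2.45 g/cm³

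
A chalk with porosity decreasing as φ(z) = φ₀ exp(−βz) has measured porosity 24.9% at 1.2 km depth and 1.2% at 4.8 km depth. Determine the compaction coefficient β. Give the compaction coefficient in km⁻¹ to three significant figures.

0.842 km⁻¹

Athy: φ(z) = φ₀ e^(−βz) ⇒ φ₁/φ₂ = e^{β(z₂−z₁)} ⇒ β = ln(φ₁/φ₂)/(z₂−z₁)
β = ln(0.249/0.012) / (4.8 − 1.2) = ln(20.75) / 3.6 = 3.0325 / 3.6 = 0.8424 km⁻¹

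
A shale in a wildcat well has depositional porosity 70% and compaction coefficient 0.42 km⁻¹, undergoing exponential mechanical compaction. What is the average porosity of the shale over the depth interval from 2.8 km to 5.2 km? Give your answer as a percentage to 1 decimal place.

⟨phi⟩ = (1/(Z₂−Z₁)) ∫ phi₀ e^(−kZ) dZ = phi₀·(e^(−k·Z₁) − e^(−k·Z₂)) / (k·(Z₂−Z₁))
e^(−0.42×2.8) = 0.3085; e^(−0.42×5.2) = 0.1126
⟨phi⟩ = 0.7 × (0.3085 − 0.1126) / (0.42 × 2.4) = 0.7 × 0.1944 = 0.1361

13.6%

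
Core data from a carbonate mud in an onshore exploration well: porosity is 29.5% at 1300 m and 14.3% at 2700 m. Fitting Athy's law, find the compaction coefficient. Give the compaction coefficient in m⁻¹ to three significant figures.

0.000517 m⁻¹

Working in km (1 km = 1000 m; β in km⁻¹ = β in m⁻¹ × 1000):
Athy: n(d) = n₀ e^(−βd) ⇒ n₁/n₂ = e^{β(d₂−d₁)} ⇒ β = ln(n₁/n₂)/(d₂−d₁)
β = ln(0.295/0.143) / (2.7 − 1.3) = ln(2.063) / 1.4 = 0.7241 / 1.4 = 0.5172 km⁻¹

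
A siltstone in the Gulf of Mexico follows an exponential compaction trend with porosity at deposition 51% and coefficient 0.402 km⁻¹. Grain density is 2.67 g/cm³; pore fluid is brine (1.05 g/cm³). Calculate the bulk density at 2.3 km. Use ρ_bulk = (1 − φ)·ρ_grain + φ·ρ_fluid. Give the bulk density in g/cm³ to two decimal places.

Porosity at depth: n = 0.51·exp(−0.402×2.3) = 0.51×0.3967 = 0.2023
Bulk density: ρ_b = (1−n)ρ_g + n·ρ_f = 0.7977×2.67 + 0.2023×1.05
       = 2.130 + 0.212 = 2.342 g/cm³

2.34 g/cm³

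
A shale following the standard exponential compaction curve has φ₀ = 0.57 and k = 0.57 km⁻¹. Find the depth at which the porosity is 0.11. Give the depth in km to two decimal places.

Invert Athy's law: d = ln(φ₀/φ) / k
d = ln(0.57/0.11) / 0.57 = ln(5.182) / 0.57 = 1.6452 / 0.57 = 2.886 km

2.89 km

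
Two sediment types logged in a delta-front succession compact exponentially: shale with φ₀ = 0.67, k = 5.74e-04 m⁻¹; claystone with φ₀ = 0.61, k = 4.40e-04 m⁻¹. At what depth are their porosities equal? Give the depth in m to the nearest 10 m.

700 m

Working in km (1 km = 1000 m; k in km⁻¹ = k in m⁻¹ × 1000):
Set φ₀ₐ e^(−kₐd) = φ₀ᵦ e^(−kᵦd) ⇒ ln(φ₀ₐ/φ₀ᵦ) = (kₐ − kᵦ)·d
d = ln(0.67/0.61) / (0.574 − 0.44) = 0.0938 / 0.134 = 0.700 km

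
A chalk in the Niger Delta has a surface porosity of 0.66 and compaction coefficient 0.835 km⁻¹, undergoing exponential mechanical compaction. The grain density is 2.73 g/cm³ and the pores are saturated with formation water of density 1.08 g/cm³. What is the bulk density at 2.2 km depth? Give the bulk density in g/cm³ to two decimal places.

2.56 g/cm³

Porosity at depth: φ = 0.66·exp(−0.835×2.2) = 0.66×0.1593 = 0.1051
Bulk density: ρ_b = (1−φ)ρ_g + φ·ρ_f = 0.8949×2.73 + 0.1051×1.08
       = 2.443 + 0.114 = 2.557 g/cm³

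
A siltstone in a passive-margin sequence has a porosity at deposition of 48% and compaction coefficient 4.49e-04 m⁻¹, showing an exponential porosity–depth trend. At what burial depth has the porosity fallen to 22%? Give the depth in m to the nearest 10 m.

Working in km (1 km = 1000 m; β in km⁻¹ = β in m⁻¹ × 1000):
Invert Athy's law: Z = ln(n₀/n) / β
Z = ln(0.48/0.22) / 0.449 = ln(2.182) / 0.449 = 0.7802 / 0.449 = 1.738 km

1740 m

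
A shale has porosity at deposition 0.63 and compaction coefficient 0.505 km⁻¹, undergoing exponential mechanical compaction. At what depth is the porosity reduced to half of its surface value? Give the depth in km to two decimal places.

phi/phi₀ = 1/2 ⇒ exp(−k·Z) = 1/2 ⇒ Z = ln(2) / k
Z = 0.6931 / 0.505 = 1.373 km

1.37 km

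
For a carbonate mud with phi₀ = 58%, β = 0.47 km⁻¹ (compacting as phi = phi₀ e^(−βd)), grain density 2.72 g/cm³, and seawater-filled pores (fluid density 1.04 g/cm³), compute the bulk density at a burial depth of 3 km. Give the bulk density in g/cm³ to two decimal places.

Porosity at depth: phi = 0.58·exp(−0.47×3) = 0.58×0.2441 = 0.1416
Bulk density: ρ_b = (1−phi)ρ_g + phi·ρ_f = 0.8584×2.72 + 0.1416×1.04
       = 2.335 + 0.147 = 2.482 g/cm³

2.48 g/cm³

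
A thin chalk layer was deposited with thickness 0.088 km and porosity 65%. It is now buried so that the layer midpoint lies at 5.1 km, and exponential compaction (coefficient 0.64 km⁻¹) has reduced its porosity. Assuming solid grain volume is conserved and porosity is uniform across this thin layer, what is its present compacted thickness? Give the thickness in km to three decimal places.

0.032 km

Porosity at 5.1 km: φ = 0.65·exp(−0.64×5.1) = 0.0249
Solid-volume conservation: h(1−φ) = h₀(1−φ₀) ⇒ h = h₀·(1−φ₀)/(1−φ)
h = 0.088 × (1 − 0.65)/(1 − 0.0249) = 0.088 × 0.3589 = 0.0316 km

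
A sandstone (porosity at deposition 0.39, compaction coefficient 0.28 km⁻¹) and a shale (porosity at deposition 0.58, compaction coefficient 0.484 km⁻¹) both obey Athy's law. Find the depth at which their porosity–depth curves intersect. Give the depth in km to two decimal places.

Set phi₀ₐ e^(−cₐZ) = phi₀ᵦ e^(−cᵦZ) ⇒ ln(phi₀ₐ/phi₀ᵦ) = (cₐ − cᵦ)·Z
Z = ln(0.39/0.58) / (0.28 − 0.484) = -0.3969 / -0.204 = 1.945 km

1.95 km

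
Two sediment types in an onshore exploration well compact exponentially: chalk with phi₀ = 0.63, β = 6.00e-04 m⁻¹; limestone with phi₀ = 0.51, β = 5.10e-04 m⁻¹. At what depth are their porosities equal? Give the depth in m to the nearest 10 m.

2350 m

Working in km (1 km = 1000 m; β in km⁻¹ = β in m⁻¹ × 1000):
Set phi₀ₐ e^(−βₐZ) = phi₀ᵦ e^(−βᵦZ) ⇒ ln(phi₀ₐ/phi₀ᵦ) = (βₐ − βᵦ)·Z
Z = ln(0.63/0.51) / (0.6 − 0.51) = 0.2113 / 0.09 = 2.348 km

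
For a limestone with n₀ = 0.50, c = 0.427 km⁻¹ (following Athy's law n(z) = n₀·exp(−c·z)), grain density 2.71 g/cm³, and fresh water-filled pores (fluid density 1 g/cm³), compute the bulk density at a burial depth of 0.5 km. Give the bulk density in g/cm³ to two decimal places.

2.02 g/cm³

Porosity at depth: n = 0.5·exp(−0.427×0.5) = 0.5×0.8078 = 0.4039
Bulk density: ρ_b = (1−n)ρ_g + n·ρ_f = 0.5961×2.71 + 0.4039×1
       = 1.615 + 0.404 = 2.019 g/cm³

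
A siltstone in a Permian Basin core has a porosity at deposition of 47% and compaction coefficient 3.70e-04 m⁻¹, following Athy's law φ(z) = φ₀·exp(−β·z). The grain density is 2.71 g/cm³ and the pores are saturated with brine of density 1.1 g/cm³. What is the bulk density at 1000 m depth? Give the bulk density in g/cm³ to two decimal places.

Working in km (1 km = 1000 m; β in km⁻¹ = β in m⁻¹ × 1000):
Porosity at depth: φ = 0.47·exp(−0.37×1) = 0.47×0.6907 = 0.3246
Bulk density: ρ_b = (1−φ)ρ_g + φ·ρ_f = 0.6754×2.71 + 0.3246×1.1
       = 1.830 + 0.357 = 2.187 g/cm³

2.19 g/cm³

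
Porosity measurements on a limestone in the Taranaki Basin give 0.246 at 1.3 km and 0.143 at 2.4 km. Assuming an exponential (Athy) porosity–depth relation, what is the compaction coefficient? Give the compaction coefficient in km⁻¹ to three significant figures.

Athy: φ(Z) = φ₀ e^(−kZ) ⇒ φ₁/φ₂ = e^{k(Z₂−Z₁)} ⇒ k = ln(φ₁/φ₂)/(Z₂−Z₁)
k = ln(0.246/0.143) / (2.4 − 1.3) = ln(1.72) / 1.1 = 0.5425 / 1.1 = 0.4932 km⁻¹

0.493 km⁻¹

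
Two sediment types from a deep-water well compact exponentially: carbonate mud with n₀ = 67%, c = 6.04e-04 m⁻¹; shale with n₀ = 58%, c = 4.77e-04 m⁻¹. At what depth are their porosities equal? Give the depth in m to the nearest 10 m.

1140 m

Working in km (1 km = 1000 m; c in km⁻¹ = c in m⁻¹ × 1000):
Set n₀ₐ e^(−cₐd) = n₀ᵦ e^(−cᵦd) ⇒ ln(n₀ₐ/n₀ᵦ) = (cₐ − cᵦ)·d
d = ln(0.67/0.58) / (0.604 − 0.477) = 0.1442 / 0.127 = 1.136 km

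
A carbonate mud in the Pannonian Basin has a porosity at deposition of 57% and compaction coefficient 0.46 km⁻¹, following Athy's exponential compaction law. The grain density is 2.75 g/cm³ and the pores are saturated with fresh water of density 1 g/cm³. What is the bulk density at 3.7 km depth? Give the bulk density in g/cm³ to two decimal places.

Porosity at depth: φ = 0.57·exp(−0.46×3.7) = 0.57×0.1823 = 0.1039
Bulk density: ρ_b = (1−φ)ρ_g + φ·ρ_f = 0.8961×2.75 + 0.1039×1
       = 2.464 + 0.104 = 2.568 g/cm³

2.57 g/cm³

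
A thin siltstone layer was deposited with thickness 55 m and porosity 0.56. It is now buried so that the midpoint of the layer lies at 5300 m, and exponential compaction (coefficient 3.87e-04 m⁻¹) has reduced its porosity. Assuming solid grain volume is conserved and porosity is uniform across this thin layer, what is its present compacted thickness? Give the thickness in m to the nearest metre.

Working in km (1 km = 1000 m; β in km⁻¹ = β in m⁻¹ × 1000):
Porosity at 5.3 km: phi = 0.56·exp(−0.387×5.3) = 0.0720
Solid-volume conservation: h(1−phi) = h₀(1−phi₀) ⇒ h = h₀·(1−phi₀)/(1−phi)
h = 0.055 × (1 − 0.56)/(1 − 0.0720) = 0.055 × 0.4741 = 0.0261 km

26 m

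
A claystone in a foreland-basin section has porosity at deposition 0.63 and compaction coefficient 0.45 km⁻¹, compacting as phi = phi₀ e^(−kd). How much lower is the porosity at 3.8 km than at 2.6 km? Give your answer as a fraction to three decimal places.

phi(2.6) = 0.63·e^(−0.45×2.6) = 0.1955
phi(3.8) = 0.63·e^(−0.45×3.8) = 0.1139
Δphi = 0.1955 − 0.1139 = 0.0816

0.082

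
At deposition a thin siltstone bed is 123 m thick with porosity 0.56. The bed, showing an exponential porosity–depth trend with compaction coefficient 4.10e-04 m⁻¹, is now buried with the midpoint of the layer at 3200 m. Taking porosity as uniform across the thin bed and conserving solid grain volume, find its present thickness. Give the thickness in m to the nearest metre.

Working in km (1 km = 1000 m; c in km⁻¹ = c in m⁻¹ × 1000):
Porosity at 3.2 km: phi = 0.56·exp(−0.41×3.2) = 0.1508
Solid-volume conservation: h(1−phi) = h₀(1−phi₀) ⇒ h = h₀·(1−phi₀)/(1−phi)
h = 0.123 × (1 − 0.56)/(1 − 0.1508) = 0.123 × 0.5181 = 0.0637 km

64 m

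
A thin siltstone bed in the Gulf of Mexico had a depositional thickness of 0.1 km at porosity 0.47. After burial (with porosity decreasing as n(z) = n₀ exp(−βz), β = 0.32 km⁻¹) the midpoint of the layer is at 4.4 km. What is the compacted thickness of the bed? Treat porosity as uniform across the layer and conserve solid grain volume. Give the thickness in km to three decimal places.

Porosity at 4.4 km: n = 0.47·exp(−0.32×4.4) = 0.1150
Solid-volume conservation: h(1−n) = h₀(1−n₀) ⇒ h = h₀·(1−n₀)/(1−n)
h = 0.1 × (1 − 0.47)/(1 − 0.1150) = 0.1 × 0.5989 = 0.0599 km

0.060 km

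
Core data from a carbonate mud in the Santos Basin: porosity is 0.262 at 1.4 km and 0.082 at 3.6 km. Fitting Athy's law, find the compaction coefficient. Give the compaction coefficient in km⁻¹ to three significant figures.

Athy: n(Z) = n₀ e^(−cZ) ⇒ n₁/n₂ = e^{c(Z₂−Z₁)} ⇒ c = ln(n₁/n₂)/(Z₂−Z₁)
c = ln(0.262/0.082) / (3.6 − 1.4) = ln(3.195) / 2.2 = 1.1616 / 2.2 = 0.528 km⁻¹

0.528 km⁻¹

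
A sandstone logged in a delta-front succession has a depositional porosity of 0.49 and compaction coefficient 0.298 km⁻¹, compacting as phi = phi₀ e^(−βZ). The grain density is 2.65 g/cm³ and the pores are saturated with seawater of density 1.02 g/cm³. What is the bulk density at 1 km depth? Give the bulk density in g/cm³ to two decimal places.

2.06 g/cm³

Porosity at depth: phi = 0.49·exp(−0.298×1) = 0.49×0.7423 = 0.3637
Bulk density: ρ_b = (1−phi)ρ_g + phi·ρ_f = 0.6363×2.65 + 0.3637×1.02
       = 1.686 + 0.371 = 2.057 g/cm³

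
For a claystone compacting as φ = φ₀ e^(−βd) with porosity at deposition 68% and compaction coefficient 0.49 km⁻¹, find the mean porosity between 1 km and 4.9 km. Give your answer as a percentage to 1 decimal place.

⟨φ⟩ = (1/(d₂−d₁)) ∫ φ₀ e^(−βd) dd = φ₀·(e^(−β·d₁) − e^(−β·d₂)) / (β·(d₂−d₁))
e^(−0.49×1) = 0.6126; e^(−0.49×4.9) = 0.0906
⟨φ⟩ = 0.68 × (0.6126 − 0.0906) / (0.49 × 3.9) = 0.68 × 0.2732 = 0.1857

18.6%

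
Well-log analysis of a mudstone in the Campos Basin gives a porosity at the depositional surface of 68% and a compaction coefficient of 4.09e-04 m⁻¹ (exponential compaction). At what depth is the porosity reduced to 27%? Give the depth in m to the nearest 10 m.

Working in km (1 km = 1000 m; k in km⁻¹ = k in m⁻¹ × 1000):
Invert Athy's law: d = ln(φ₀/φ) / k
d = ln(0.68/0.27) / 0.409 = ln(2.519) / 0.409 = 0.9237 / 0.409 = 2.258 km

2260 m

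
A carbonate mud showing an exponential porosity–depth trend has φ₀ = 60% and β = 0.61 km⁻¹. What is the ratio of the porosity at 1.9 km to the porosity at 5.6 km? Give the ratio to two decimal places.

φ(z₁)/φ(z₂) = e^(−β·z₁)/e^(−β·z₂) = e^{β(z₂−z₁)}
= exp(0.61 × 3.7) = exp(2.257) = 9.5544

9.55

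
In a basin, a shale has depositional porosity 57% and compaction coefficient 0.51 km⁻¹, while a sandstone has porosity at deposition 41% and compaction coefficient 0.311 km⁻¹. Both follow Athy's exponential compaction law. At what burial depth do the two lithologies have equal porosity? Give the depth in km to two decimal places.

1.66 km

Set φ₀ₐ e^(−kₐz) = φ₀ᵦ e^(−kᵦz) ⇒ ln(φ₀ₐ/φ₀ᵦ) = (kₐ − kᵦ)·z
z = ln(0.57/0.41) / (0.51 − 0.311) = 0.3295 / 0.199 = 1.656 km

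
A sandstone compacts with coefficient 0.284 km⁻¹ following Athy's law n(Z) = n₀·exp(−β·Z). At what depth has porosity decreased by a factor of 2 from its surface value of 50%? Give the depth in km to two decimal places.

n/n₀ = 1/2 ⇒ exp(−β·Z) = 1/2 ⇒ Z = ln(2) / β
Z = 0.6931 / 0.284 = 2.441 km

2.44 km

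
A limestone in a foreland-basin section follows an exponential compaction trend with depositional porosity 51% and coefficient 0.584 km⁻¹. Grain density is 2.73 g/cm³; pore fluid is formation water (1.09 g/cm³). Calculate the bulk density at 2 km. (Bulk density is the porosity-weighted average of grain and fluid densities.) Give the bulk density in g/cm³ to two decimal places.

Porosity at depth: phi = 0.51·exp(−0.584×2) = 0.51×0.3110 = 0.1586
Bulk density: ρ_b = (1−phi)ρ_g + phi·ρ_f = 0.8414×2.73 + 0.1586×1.09
       = 2.297 + 0.173 = 2.470 g/cm³

2.47 g/cm³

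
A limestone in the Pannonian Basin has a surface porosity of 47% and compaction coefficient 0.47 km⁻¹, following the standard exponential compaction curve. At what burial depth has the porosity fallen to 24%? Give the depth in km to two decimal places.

1.43 km

Invert Athy's law: Z = ln(phi₀/phi) / c
Z = ln(0.47/0.24) / 0.47 = ln(1.958) / 0.47 = 0.6721 / 0.47 = 1.430 km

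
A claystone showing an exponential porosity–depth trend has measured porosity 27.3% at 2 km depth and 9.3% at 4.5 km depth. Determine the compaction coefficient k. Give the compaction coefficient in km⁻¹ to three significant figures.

Athy: φ(Z) = φ₀ e^(−kZ) ⇒ φ₁/φ₂ = e^{k(Z₂−Z₁)} ⇒ k = ln(φ₁/φ₂)/(Z₂−Z₁)
k = ln(0.273/0.093) / (4.5 − 2) = ln(2.935) / 2.5 = 1.0769 / 2.5 = 0.4307 km⁻¹

0.431 km⁻¹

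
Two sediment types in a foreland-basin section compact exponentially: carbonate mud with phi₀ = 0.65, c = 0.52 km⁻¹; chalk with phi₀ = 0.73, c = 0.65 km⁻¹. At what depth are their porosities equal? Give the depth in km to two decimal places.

Set phi₀ₐ e^(−cₐz) = phi₀ᵦ e^(−cᵦz) ⇒ ln(phi₀ₐ/phi₀ᵦ) = (cₐ − cᵦ)·z
z = ln(0.65/0.73) / (0.52 − 0.65) = -0.1161 / -0.13 = 0.893 km

0.89 km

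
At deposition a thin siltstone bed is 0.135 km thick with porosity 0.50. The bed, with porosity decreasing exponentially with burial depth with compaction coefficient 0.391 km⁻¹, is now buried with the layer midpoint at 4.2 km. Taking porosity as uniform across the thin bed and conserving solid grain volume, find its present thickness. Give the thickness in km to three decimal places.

Porosity at 4.2 km: phi = 0.5·exp(−0.391×4.2) = 0.0968
Solid-volume conservation: h(1−phi) = h₀(1−phi₀) ⇒ h = h₀·(1−phi₀)/(1−phi)
h = 0.135 × (1 − 0.5)/(1 − 0.0968) = 0.135 × 0.5536 = 0.0747 km

0.075 km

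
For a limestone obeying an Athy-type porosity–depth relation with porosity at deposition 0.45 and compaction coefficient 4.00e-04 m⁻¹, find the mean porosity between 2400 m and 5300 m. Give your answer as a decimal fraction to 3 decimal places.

0.102

Working in km (1 km = 1000 m; k in km⁻¹ = k in m⁻¹ × 1000):
⟨phi⟩ = (1/(d₂−d₁)) ∫ phi₀ e^(−kd) dd = phi₀·(e^(−k·d₁) − e^(−k·d₂)) / (k·(d₂−d₁))
e^(−0.4×2.4) = 0.3829; e^(−0.4×5.3) = 0.1200
⟨phi⟩ = 0.45 × (0.3829 − 0.1200) / (0.4 × 2.9) = 0.45 × 0.2266 = 0.1020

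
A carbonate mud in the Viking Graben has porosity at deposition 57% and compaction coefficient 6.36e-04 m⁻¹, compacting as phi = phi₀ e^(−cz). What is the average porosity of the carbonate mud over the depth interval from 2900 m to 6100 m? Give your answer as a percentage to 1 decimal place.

3.8%

Working in km (1 km = 1000 m; c in km⁻¹ = c in m⁻¹ × 1000):
⟨phi⟩ = (1/(z₂−z₁)) ∫ phi₀ e^(−cz) dz = phi₀·(e^(−c·z₁) − e^(−c·z₂)) / (c·(z₂−z₁))
e^(−0.636×2.9) = 0.1581; e^(−0.636×6.1) = 0.0207
⟨phi⟩ = 0.57 × (0.1581 − 0.0207) / (0.636 × 3.2) = 0.57 × 0.0675 = 0.0385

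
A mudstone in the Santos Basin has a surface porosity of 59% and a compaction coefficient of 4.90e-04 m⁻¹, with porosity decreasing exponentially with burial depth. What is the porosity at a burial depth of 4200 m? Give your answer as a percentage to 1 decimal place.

Working in km (1 km = 1000 m; c in km⁻¹ = c in m⁻¹ × 1000):
φ = φ₀·exp(−c·Z) = 0.59 × exp(−0.49 × 4.2) = 0.59 × exp(−2.058)
  = 0.59 × 0.1277 = 0.0753

7.5%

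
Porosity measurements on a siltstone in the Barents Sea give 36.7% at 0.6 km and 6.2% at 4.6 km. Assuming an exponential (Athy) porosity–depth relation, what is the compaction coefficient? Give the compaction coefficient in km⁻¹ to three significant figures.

0.445 km⁻¹

Athy: φ(z) = φ₀ e^(−kz) ⇒ φ₁/φ₂ = e^{k(z₂−z₁)} ⇒ k = ln(φ₁/φ₂)/(z₂−z₁)
k = ln(0.367/0.062) / (4.6 − 0.6) = ln(5.919) / 4 = 1.7782 / 4 = 0.4446 km⁻¹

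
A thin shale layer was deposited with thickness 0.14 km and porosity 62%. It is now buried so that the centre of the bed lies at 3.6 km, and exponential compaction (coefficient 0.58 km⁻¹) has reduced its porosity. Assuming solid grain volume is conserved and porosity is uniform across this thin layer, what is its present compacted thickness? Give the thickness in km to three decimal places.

0.058 km

Porosity at 3.6 km: phi = 0.62·exp(−0.58×3.6) = 0.0768
Solid-volume conservation: h(1−phi) = h₀(1−phi₀) ⇒ h = h₀·(1−phi₀)/(1−phi)
h = 0.14 × (1 − 0.62)/(1 − 0.0768) = 0.14 × 0.4116 = 0.0576 km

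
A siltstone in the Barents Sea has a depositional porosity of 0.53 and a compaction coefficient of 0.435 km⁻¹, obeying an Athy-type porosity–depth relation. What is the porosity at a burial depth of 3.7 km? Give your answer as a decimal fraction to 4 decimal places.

φ = φ₀·exp(−k·d) = 0.53 × exp(−0.435 × 3.7) = 0.53 × exp(−1.61)
  = 0.53 × 0.2000 = 0.1060

0.1060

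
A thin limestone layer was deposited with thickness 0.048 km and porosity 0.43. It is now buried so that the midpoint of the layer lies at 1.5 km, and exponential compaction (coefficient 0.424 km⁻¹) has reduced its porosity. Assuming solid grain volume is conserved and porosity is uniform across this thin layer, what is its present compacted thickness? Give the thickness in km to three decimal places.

0.035 km

Porosity at 1.5 km: phi = 0.43·exp(−0.424×1.5) = 0.2276
Solid-volume conservation: h(1−phi) = h₀(1−phi₀) ⇒ h = h₀·(1−phi₀)/(1−phi)
h = 0.048 × (1 − 0.43)/(1 − 0.2276) = 0.048 × 0.7380 = 0.0354 km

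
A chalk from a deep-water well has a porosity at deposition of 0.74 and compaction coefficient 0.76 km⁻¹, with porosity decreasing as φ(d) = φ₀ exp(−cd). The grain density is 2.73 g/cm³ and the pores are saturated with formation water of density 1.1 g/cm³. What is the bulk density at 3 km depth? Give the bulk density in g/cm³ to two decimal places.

Porosity at depth: φ = 0.74·exp(−0.76×3) = 0.74×0.1023 = 0.0757
Bulk density: ρ_b = (1−φ)ρ_g + φ·ρ_f = 0.9243×2.73 + 0.0757×1.1
       = 2.523 + 0.083 = 2.607 g/cm³

2.61 g/cm³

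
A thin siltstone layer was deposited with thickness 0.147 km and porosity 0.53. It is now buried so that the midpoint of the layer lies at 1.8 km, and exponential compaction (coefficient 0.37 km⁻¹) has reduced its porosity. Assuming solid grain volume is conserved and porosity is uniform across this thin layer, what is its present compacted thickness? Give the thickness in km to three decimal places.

Porosity at 1.8 km: φ = 0.53·exp(−0.37×1.8) = 0.2723
Solid-volume conservation: h(1−φ) = h₀(1−φ₀) ⇒ h = h₀·(1−φ₀)/(1−φ)
h = 0.147 × (1 − 0.53)/(1 − 0.2723) = 0.147 × 0.6459 = 0.0949 km

0.095 km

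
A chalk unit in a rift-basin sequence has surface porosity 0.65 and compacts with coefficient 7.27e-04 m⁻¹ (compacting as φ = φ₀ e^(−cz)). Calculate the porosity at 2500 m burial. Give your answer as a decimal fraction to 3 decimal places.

0.106

Working in km (1 km = 1000 m; c in km⁻¹ = c in m⁻¹ × 1000):
φ = φ₀·exp(−c·z) = 0.65 × exp(−0.727 × 2.5) = 0.65 × exp(−1.817)
  = 0.65 × 0.1624 = 0.1056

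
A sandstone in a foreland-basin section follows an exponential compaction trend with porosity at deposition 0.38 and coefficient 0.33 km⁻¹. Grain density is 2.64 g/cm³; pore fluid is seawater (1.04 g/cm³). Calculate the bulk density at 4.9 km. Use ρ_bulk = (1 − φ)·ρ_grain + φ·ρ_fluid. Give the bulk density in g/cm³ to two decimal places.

2.52 g/cm³

Porosity at depth: φ = 0.38·exp(−0.33×4.9) = 0.38×0.1985 = 0.0754
Bulk density: ρ_b = (1−φ)ρ_g + φ·ρ_f = 0.9246×2.64 + 0.0754×1.04
       = 2.441 + 0.078 = 2.519 g/cm³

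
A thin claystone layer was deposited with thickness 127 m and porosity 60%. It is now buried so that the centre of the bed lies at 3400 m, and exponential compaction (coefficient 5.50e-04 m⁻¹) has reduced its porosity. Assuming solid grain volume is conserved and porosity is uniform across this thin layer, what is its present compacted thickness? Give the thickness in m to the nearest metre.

Working in km (1 km = 1000 m; k in km⁻¹ = k in m⁻¹ × 1000):
Porosity at 3.4 km: φ = 0.6·exp(−0.55×3.4) = 0.0925
Solid-volume conservation: h(1−φ) = h₀(1−φ₀) ⇒ h = h₀·(1−φ₀)/(1−φ)
h = 0.127 × (1 − 0.6)/(1 − 0.0925) = 0.127 × 0.4408 = 0.0560 km

56 m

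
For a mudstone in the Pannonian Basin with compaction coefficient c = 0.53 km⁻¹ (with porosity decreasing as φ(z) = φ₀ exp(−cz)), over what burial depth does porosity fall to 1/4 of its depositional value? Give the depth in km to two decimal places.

φ/φ₀ = 1/4 ⇒ exp(−c·z) = 1/4 ⇒ z = ln(4) / c
z = 1.3863 / 0.53 = 2.616 km

2.62 km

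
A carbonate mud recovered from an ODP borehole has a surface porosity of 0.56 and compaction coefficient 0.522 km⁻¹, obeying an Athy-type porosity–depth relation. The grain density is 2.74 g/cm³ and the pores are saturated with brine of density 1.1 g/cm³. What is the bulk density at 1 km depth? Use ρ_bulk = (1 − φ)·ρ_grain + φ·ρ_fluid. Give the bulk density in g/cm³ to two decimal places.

2.20 g/cm³

Porosity at depth: phi = 0.56·exp(−0.522×1) = 0.56×0.5933 = 0.3323
Bulk density: ρ_b = (1−phi)ρ_g + phi·ρ_f = 0.6677×2.74 + 0.3323×1.1
       = 1.830 + 0.365 = 2.195 g/cm³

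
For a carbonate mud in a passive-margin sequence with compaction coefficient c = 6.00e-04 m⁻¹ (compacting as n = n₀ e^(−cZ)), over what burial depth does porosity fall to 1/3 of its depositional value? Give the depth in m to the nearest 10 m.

1830 m

Working in km (1 km = 1000 m; c in km⁻¹ = c in m⁻¹ × 1000):
n/n₀ = 1/3 ⇒ exp(−c·Z) = 1/3 ⇒ Z = ln(3) / c
Z = 1.0986 / 0.6 = 1.831 km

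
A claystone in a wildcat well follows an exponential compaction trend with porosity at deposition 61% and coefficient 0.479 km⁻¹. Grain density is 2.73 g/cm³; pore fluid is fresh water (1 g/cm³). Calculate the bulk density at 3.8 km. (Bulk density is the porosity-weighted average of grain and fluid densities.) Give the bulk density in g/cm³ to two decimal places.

2.56 g/cm³

Porosity at depth: phi = 0.61·exp(−0.479×3.8) = 0.61×0.1620 = 0.0988
Bulk density: ρ_b = (1−phi)ρ_g + phi·ρ_f = 0.9012×2.73 + 0.0988×1
       = 2.460 + 0.099 = 2.559 g/cm³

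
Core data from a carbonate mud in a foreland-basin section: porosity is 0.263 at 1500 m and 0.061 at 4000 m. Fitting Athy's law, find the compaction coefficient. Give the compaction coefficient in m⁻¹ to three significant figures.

0.000585 m⁻¹

Working in km (1 km = 1000 m; c in km⁻¹ = c in m⁻¹ × 1000):
Athy: phi(Z) = phi₀ e^(−cZ) ⇒ phi₁/phi₂ = e^{c(Z₂−Z₁)} ⇒ c = ln(phi₁/phi₂)/(Z₂−Z₁)
c = ln(0.263/0.061) / (4 − 1.5) = ln(4.311) / 2.5 = 1.4613 / 2.5 = 0.5845 km⁻¹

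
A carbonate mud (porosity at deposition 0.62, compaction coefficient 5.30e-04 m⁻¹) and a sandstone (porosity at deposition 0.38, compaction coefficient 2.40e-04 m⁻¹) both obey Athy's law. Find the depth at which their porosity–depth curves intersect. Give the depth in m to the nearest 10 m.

Working in km (1 km = 1000 m; k in km⁻¹ = k in m⁻¹ × 1000):
Set φ₀ₐ e^(−kₐZ) = φ₀ᵦ e^(−kᵦZ) ⇒ ln(φ₀ₐ/φ₀ᵦ) = (kₐ − kᵦ)·Z
Z = ln(0.62/0.38) / (0.53 − 0.24) = 0.4895 / 0.29 = 1.688 km

1690 m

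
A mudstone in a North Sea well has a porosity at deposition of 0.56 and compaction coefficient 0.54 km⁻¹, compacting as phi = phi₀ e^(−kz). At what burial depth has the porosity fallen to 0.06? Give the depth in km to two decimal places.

Invert Athy's law: z = ln(phi₀/phi) / k
z = ln(0.56/0.06) / 0.54 = ln(9.333) / 0.54 = 2.2336 / 0.54 = 4.136 km

4.14 km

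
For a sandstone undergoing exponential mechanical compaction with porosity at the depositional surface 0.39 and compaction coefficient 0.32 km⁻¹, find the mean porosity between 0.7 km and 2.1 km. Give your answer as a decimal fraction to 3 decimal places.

⟨n⟩ = (1/(z₂−z₁)) ∫ n₀ e^(−kz) dz = n₀·(e^(−k·z₁) − e^(−k·z₂)) / (k·(z₂−z₁))
e^(−0.32×0.7) = 0.7993; e^(−0.32×2.1) = 0.5107
⟨n⟩ = 0.39 × (0.7993 − 0.5107) / (0.32 × 1.4) = 0.39 × 0.6443 = 0.2513

0.251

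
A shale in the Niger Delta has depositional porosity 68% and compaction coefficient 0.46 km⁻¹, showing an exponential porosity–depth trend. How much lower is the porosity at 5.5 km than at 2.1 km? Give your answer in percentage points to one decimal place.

20.5 percentage points

phi(2.1) = 0.68·e^(−0.46×2.1) = 0.2588
phi(5.5) = 0.68·e^(−0.46×5.5) = 0.0542
Δphi = 0.2588 − 0.0542 = 0.2046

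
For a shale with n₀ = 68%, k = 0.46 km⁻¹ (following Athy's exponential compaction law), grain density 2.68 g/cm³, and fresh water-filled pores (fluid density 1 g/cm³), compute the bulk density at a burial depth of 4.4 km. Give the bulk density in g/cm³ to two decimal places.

2.53 g/cm³

Porosity at depth: n = 0.68·exp(−0.46×4.4) = 0.68×0.1321 = 0.0898
Bulk density: ρ_b = (1−n)ρ_g + n·ρ_f = 0.9102×2.68 + 0.0898×1
       = 2.439 + 0.090 = 2.529 g/cm³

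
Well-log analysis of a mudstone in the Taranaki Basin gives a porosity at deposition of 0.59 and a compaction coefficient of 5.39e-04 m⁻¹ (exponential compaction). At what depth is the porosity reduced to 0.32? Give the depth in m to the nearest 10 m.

Working in km (1 km = 1000 m; β in km⁻¹ = β in m⁻¹ × 1000):
Invert Athy's law: z = ln(n₀/n) / β
z = ln(0.59/0.32) / 0.539 = ln(1.844) / 0.539 = 0.6118 / 0.539 = 1.135 km

1140 m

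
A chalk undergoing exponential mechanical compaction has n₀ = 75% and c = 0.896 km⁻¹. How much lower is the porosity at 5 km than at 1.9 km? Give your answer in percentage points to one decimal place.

n(1.9) = 0.75·e^(−0.896×1.9) = 0.1367
n(5) = 0.75·e^(−0.896×5) = 0.0085
Δn = 0.1367 − 0.0085 = 0.1282

12.8 percentage points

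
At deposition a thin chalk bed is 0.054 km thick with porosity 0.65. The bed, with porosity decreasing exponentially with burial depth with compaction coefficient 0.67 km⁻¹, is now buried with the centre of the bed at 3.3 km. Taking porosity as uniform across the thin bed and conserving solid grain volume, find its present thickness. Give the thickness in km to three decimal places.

0.020 km

Porosity at 3.3 km: n = 0.65·exp(−0.67×3.3) = 0.0712
Solid-volume conservation: h(1−n) = h₀(1−n₀) ⇒ h = h₀·(1−n₀)/(1−n)
h = 0.054 × (1 − 0.65)/(1 − 0.0712) = 0.054 × 0.3768 = 0.0203 km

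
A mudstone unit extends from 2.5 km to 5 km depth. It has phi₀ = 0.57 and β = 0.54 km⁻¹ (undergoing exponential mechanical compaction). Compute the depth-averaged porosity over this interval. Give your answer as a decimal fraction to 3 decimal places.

0.081

⟨phi⟩ = (1/(Z₂−Z₁)) ∫ phi₀ e^(−βZ) dZ = phi₀·(e^(−β·Z₁) − e^(−β·Z₂)) / (β·(Z₂−Z₁))
e^(−0.54×2.5) = 0.2592; e^(−0.54×5) = 0.0672
⟨phi⟩ = 0.57 × (0.2592 − 0.0672) / (0.54 × 2.5) = 0.57 × 0.1422 = 0.0811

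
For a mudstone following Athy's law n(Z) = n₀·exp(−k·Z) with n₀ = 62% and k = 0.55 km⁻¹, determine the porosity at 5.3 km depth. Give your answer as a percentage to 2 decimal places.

3.36%

n = n₀·exp(−k·Z) = 0.62 × exp(−0.55 × 5.3) = 0.62 × exp(−2.915)
  = 0.62 × 0.0542 = 0.0336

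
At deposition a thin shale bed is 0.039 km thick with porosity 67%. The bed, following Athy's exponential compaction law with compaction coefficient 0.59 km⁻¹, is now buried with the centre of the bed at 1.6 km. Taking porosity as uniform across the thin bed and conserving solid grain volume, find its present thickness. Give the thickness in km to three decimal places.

0.017 km

Porosity at 1.6 km: φ = 0.67·exp(−0.59×1.6) = 0.2607
Solid-volume conservation: h(1−φ) = h₀(1−φ₀) ⇒ h = h₀·(1−φ₀)/(1−φ)
h = 0.039 × (1 − 0.67)/(1 − 0.2607) = 0.039 × 0.4464 = 0.0174 km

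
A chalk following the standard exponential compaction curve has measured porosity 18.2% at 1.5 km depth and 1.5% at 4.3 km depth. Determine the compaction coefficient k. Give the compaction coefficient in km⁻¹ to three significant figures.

Athy: φ(z) = φ₀ e^(−kz) ⇒ φ₁/φ₂ = e^{k(z₂−z₁)} ⇒ k = ln(φ₁/φ₂)/(z₂−z₁)
k = ln(0.182/0.015) / (4.3 − 1.5) = ln(12.13) / 2.8 = 2.4960 / 2.8 = 0.8914 km⁻¹

0.891 km⁻¹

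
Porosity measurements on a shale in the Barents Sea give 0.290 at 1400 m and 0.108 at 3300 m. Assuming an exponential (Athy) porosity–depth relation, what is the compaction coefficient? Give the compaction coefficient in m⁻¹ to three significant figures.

Working in km (1 km = 1000 m; k in km⁻¹ = k in m⁻¹ × 1000):
Athy: phi(d) = phi₀ e^(−kd) ⇒ phi₁/phi₂ = e^{k(d₂−d₁)} ⇒ k = ln(phi₁/phi₂)/(d₂−d₁)
k = ln(0.29/0.108) / (3.3 − 1.4) = ln(2.685) / 1.9 = 0.9877 / 1.9 = 0.5199 km⁻¹

0.000520 m⁻¹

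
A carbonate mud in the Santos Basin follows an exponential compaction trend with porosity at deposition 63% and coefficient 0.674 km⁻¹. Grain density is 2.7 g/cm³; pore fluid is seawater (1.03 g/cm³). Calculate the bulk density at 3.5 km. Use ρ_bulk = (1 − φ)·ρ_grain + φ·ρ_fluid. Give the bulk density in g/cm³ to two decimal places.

Porosity at depth: phi = 0.63·exp(−0.674×3.5) = 0.63×0.0945 = 0.0595
Bulk density: ρ_b = (1−phi)ρ_g + phi·ρ_f = 0.9405×2.7 + 0.0595×1.03
       = 2.539 + 0.061 = 2.601 g/cm³

2.60 g/cm³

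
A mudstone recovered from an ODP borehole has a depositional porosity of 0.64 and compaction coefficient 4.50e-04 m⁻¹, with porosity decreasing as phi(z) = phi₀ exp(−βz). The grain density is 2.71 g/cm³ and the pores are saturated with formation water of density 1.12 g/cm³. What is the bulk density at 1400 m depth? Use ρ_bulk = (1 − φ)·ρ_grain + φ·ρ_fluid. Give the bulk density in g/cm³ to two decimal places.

Working in km (1 km = 1000 m; β in km⁻¹ = β in m⁻¹ × 1000):
Porosity at depth: phi = 0.64·exp(−0.45×1.4) = 0.64×0.5326 = 0.3409
Bulk density: ρ_b = (1−phi)ρ_g + phi·ρ_f = 0.6591×2.71 + 0.3409×1.12
       = 1.786 + 0.382 = 2.168 g/cm³

2.17 g/cm³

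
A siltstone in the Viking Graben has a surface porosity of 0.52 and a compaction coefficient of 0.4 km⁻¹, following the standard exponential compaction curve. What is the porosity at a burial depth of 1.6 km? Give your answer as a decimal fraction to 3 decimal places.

n = n₀·exp(−c·d) = 0.52 × exp(−0.4 × 1.6) = 0.52 × exp(−0.64)
  = 0.52 × 0.5273 = 0.2742

0.274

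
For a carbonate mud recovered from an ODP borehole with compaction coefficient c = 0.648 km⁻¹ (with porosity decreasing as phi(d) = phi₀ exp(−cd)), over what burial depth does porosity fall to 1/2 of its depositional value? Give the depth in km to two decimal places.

phi/phi₀ = 1/2 ⇒ exp(−c·d) = 1/2 ⇒ d = ln(2) / c
d = 0.6931 / 0.648 = 1.070 km

1.07 km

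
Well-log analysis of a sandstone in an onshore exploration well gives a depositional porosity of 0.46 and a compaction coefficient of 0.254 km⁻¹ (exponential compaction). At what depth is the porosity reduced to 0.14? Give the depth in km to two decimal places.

4.68 km

Invert Athy's law: z = ln(φ₀/φ) / k
z = ln(0.46/0.14) / 0.254 = ln(3.286) / 0.254 = 1.1896 / 0.254 = 4.683 km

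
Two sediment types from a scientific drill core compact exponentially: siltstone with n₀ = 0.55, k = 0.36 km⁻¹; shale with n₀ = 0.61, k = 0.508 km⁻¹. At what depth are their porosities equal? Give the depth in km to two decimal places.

0.70 km

Set n₀ₐ e^(−kₐz) = n₀ᵦ e^(−kᵦz) ⇒ ln(n₀ₐ/n₀ᵦ) = (kₐ − kᵦ)·z
z = ln(0.55/0.61) / (0.36 − 0.508) = -0.1035 / -0.148 = 0.700 km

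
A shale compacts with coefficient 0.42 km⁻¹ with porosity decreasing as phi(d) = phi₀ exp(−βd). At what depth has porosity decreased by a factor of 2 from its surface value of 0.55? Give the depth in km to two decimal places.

phi/phi₀ = 1/2 ⇒ exp(−β·d) = 1/2 ⇒ d = ln(2) / β
d = 0.6931 / 0.42 = 1.650 km

1.65 km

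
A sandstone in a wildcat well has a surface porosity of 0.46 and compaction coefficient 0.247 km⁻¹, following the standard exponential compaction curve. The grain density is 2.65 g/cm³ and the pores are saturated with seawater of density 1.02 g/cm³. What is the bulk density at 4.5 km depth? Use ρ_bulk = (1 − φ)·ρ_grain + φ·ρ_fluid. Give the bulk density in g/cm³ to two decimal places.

Porosity at depth: φ = 0.46·exp(−0.247×4.5) = 0.46×0.3291 = 0.1514
Bulk density: ρ_b = (1−φ)ρ_g + φ·ρ_f = 0.8486×2.65 + 0.1514×1.02
       = 2.249 + 0.154 = 2.403 g/cm³

2.40 g/cm³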